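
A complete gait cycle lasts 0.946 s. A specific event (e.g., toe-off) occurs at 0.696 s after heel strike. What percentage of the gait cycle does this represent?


pct = (event_time / cycle_time) * 100
pct = (0.696 / 0.946) * 100
ratio = 0.7357
pct = 73.5729


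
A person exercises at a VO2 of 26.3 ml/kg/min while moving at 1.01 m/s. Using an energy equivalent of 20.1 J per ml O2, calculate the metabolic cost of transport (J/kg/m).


Power per kg = VO2 * 20.1 / 60
Power per kg = 26.3 * 20.1 / 60 = 8.8105 W/kg
Cost = power_per_kg / speed
Cost = 8.8105 / 1.01
Cost = 8.7233


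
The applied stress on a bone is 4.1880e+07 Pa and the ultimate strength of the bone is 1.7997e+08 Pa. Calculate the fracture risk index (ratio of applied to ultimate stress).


FRI = applied / ultimate
FRI = 4.1880e+07 / 1.7997e+08
FRI = 0.2327


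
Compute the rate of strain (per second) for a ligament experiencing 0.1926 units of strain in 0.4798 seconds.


strain_rate = delta_strain / delta_t
strain_rate = 0.1926 / 0.4798
strain_rate = 0.4014


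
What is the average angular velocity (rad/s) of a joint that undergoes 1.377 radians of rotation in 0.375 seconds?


omega = delta_theta / delta_t
omega = 1.377 / 0.375
omega = 3.6720


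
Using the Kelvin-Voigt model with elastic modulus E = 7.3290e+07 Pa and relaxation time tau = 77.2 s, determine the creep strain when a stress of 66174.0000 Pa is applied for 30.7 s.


epsilon(t) = (sigma/E) * (1 - exp(-t/tau))
sigma/E = 66174.0000 / 7.3290e+07 = 9.0291e-04
exp(-t/tau) = exp(-30.7 / 77.2) = 0.6719
epsilon = 9.0291e-04 * (1 - 0.6719)
epsilon = 2.9626e-04


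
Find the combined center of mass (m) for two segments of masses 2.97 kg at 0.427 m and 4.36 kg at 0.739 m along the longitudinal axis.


COM = (m1*x1 + m2*x2) / (m1 + m2)
COM = (2.97*0.427 + 4.36*0.739) / (2.97 + 4.36)
Numerator = 4.4902
Denominator = 7.3300
COM = 0.6126


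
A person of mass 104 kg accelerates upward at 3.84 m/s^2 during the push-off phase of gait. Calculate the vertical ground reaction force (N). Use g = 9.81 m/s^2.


GRF = m * (g + a)
GRF = 104 * (9.81 + 3.84)
GRF = 104 * 13.6500
GRF = 1419.6000


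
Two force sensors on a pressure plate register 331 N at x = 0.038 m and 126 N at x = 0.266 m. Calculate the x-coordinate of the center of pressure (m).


COP_x = (F1*x1 + F2*x2) / (F1 + F2)
COP_x = (331*0.038 + 126*0.266) / (331 + 126)
Numerator = 46.0940
Denominator = 457
COP_x = 0.1009


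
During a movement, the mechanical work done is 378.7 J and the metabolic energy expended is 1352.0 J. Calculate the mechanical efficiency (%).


eta = (W_mech / E_meta) * 100
eta = (378.7 / 1352.0) * 100
ratio = 0.2801
eta = 28.0104


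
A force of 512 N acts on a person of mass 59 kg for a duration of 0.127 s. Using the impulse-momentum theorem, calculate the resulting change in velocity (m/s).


J = F * dt = 512 * 0.127 = 65.0240 N*s
delta_v = J / m
delta_v = 65.0240 / 59
delta_v = 1.1021


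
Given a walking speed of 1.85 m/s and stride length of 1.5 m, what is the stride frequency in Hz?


f = v / stride_length
f = 1.85 / 1.5
f = 1.2333


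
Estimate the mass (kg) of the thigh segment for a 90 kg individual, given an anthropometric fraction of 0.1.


m_segment = body_mass * fraction
m_segment = 90 * 0.1
m_segment = 9.0000


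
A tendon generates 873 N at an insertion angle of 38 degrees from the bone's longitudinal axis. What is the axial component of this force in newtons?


F_eff = F_tendon * cos(theta)
theta = 38 deg = 0.6632 rad
cos(theta) = 0.7880
F_eff = 873 * 0.7880
F_eff = 687.9334


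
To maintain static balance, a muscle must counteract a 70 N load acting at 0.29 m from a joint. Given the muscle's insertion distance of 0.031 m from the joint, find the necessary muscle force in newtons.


F_muscle = W * d_load / d_muscle
F_muscle = 70 * 0.29 / 0.031
Numerator = 20.3000
F_muscle = 654.8387


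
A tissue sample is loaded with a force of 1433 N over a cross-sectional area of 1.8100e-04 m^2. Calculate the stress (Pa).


stress = F / A
stress = 1433 / 1.8100e-04
stress = 7.9171e+06


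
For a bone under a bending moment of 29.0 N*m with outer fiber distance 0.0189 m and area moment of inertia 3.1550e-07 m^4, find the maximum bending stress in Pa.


sigma = M * c / I
sigma = 29.0 * 0.0189 / 3.1550e-07
M * c = 0.5481
sigma = 1.7372e+06


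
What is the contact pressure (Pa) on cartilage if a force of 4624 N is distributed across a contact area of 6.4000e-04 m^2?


P = F / A
P = 4624 / 6.4000e-04
P = 7.2250e+06


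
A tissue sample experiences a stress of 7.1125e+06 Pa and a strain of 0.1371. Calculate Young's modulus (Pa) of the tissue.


E = stress / strain
E = 7.1125e+06 / 0.1371
E = 5.1878e+07


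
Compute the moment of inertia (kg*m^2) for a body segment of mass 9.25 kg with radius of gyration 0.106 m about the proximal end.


I = m * k^2
I = 9.25 * 0.106^2
k^2 = 0.0112
I = 0.1039


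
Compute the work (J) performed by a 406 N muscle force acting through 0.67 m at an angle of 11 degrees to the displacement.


W = F * d * cos(theta)
theta = 11 deg = 0.1920 rad
cos(theta) = 0.9816
W = 406 * 0.67 * 0.9816
W = 267.0222


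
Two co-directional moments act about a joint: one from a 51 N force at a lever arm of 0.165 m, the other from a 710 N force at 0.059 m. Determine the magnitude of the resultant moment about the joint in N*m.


M = F1 * d1 + F2 * d2
M = 51 * 0.165 + 710 * 0.059
M = 8.4150 + 41.8900
M = 50.3050


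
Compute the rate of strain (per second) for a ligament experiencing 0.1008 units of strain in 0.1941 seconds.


strain_rate = delta_strain / delta_t
strain_rate = 0.1008 / 0.1941
strain_rate = 0.5193


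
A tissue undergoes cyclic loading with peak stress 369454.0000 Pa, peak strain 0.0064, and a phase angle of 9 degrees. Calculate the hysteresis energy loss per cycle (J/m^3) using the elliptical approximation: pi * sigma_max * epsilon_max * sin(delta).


E_loss = pi * sigma_max * epsilon_max * sin(delta)
delta = 9 deg = 0.1571 rad
sin(delta) = 0.1564
E_loss = pi * 369454.0000 * 0.0064 * 0.1564
E_loss = 1162.0442


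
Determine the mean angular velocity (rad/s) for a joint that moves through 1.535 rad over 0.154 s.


omega = delta_theta / delta_t
omega = 1.535 / 0.154
omega = 9.9675


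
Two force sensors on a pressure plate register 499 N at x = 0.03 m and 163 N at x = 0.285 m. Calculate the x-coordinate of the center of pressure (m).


COP_x = (F1*x1 + F2*x2) / (F1 + F2)
COP_x = (499*0.03 + 163*0.285) / (499 + 163)
Numerator = 61.4250
Denominator = 662
COP_x = 0.0928


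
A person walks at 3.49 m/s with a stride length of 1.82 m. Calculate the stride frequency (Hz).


f = v / stride_length
f = 3.49 / 1.82
f = 1.9176


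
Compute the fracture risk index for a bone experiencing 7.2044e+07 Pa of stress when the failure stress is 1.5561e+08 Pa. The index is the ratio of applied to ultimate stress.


FRI = applied / ultimate
FRI = 7.2044e+07 / 1.5561e+08
FRI = 0.4630


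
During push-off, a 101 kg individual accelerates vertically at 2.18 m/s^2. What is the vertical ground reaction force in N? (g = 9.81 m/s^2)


GRF = m * (g + a)
GRF = 101 * (9.81 + 2.18)
GRF = 101 * 11.9900
GRF = 1210.9900


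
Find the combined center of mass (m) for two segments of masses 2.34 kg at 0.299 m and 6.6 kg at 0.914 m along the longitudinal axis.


COM = (m1*x1 + m2*x2) / (m1 + m2)
COM = (2.34*0.299 + 6.6*0.914) / (2.34 + 6.6)
Numerator = 6.7321
Denominator = 8.9400
COM = 0.7530


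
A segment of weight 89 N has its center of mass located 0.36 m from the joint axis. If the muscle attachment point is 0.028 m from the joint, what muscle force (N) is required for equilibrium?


F_muscle = W * d_load / d_muscle
F_muscle = 89 * 0.36 / 0.028
Numerator = 32.0400
F_muscle = 1144.2857


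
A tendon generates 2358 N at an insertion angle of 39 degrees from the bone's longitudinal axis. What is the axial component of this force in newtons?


F_eff = F_tendon * cos(theta)
theta = 39 deg = 0.6807 rad
cos(theta) = 0.7771
F_eff = 2358 * 0.7771
F_eff = 1832.5102


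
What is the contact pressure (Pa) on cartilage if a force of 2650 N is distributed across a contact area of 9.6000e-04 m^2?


P = F / A
P = 2650 / 9.6000e-04
P = 2.7604e+06


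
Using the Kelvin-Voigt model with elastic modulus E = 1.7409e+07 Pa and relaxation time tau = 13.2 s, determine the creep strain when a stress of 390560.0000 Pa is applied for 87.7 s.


epsilon(t) = (sigma/E) * (1 - exp(-t/tau))
sigma/E = 390560.0000 / 1.7409e+07 = 0.0224
exp(-t/tau) = exp(-87.7 / 13.2) = 0.0013
epsilon = 0.0224 * (1 - 0.0013)
epsilon = 0.0224


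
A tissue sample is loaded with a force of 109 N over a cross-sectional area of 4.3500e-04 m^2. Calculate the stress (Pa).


stress = F / A
stress = 109 / 4.3500e-04
stress = 250574.7126


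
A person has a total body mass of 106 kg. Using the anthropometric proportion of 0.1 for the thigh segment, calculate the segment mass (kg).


m_segment = body_mass * fraction
m_segment = 106 * 0.1
m_segment = 10.6000


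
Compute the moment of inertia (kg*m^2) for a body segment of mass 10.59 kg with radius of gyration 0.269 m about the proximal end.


I = m * k^2
I = 10.59 * 0.269^2
k^2 = 0.0724
I = 0.7663


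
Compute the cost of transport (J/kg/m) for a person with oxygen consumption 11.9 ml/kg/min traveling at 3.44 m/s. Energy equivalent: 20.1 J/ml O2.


Power per kg = VO2 * 20.1 / 60
Power per kg = 11.9 * 20.1 / 60 = 3.9865 W/kg
Cost = power_per_kg / speed
Cost = 3.9865 / 3.44
Cost = 1.1589


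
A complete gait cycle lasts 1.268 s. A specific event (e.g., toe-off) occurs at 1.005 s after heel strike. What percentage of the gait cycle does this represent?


pct = (event_time / cycle_time) * 100
pct = (1.005 / 1.268) * 100
ratio = 0.7926
pct = 79.2587


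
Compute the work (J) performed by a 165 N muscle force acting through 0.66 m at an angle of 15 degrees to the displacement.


W = F * d * cos(theta)
theta = 15 deg = 0.2618 rad
cos(theta) = 0.9659
W = 165 * 0.66 * 0.9659
W = 105.1893


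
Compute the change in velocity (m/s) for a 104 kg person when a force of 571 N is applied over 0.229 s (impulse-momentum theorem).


J = F * dt = 571 * 0.229 = 130.7590 N*s
delta_v = J / m
delta_v = 130.7590 / 104
delta_v = 1.2573


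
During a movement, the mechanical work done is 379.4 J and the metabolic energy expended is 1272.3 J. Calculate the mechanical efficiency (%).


eta = (W_mech / E_meta) * 100
eta = (379.4 / 1272.3) * 100
ratio = 0.2982
eta = 29.8200


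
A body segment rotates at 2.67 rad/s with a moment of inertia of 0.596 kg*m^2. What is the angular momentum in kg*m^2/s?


L = I * omega
L = 0.596 * 2.67
L = 1.5913


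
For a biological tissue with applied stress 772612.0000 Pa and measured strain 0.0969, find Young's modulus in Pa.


E = stress / strain
E = 772612.0000 / 0.0969
E = 7.9733e+06


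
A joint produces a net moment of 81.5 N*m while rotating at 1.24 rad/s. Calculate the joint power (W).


P = M * omega
P = 81.5 * 1.24
P = 101.0600


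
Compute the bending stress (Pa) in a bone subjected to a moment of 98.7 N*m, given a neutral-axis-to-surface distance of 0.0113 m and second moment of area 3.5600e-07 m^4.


sigma = M * c / I
sigma = 98.7 * 0.0113 / 3.5600e-07
M * c = 1.1153
sigma = 3.1329e+06


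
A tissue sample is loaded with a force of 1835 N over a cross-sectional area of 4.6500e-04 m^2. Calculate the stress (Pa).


stress = F / A
stress = 1835 / 4.6500e-04
stress = 3.9462e+06


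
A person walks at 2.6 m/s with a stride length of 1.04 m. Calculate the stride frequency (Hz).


f = v / stride_length
f = 2.6 / 1.04
f = 2.5000


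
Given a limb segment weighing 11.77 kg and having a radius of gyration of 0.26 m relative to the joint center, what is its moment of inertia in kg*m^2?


I = m * k^2
I = 11.77 * 0.26^2
k^2 = 0.0676
I = 0.7957


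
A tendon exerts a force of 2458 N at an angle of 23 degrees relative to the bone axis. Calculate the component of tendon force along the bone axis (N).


F_eff = F_tendon * cos(theta)
theta = 23 deg = 0.4014 rad
cos(theta) = 0.9205
F_eff = 2458 * 0.9205
F_eff = 2262.6009


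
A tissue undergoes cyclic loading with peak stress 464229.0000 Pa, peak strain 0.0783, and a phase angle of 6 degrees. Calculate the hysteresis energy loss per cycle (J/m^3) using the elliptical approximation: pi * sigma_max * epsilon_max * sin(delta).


E_loss = pi * sigma_max * epsilon_max * sin(delta)
delta = 6 deg = 0.1047 rad
sin(delta) = 0.1045
E_loss = pi * 464229.0000 * 0.0783 * 0.1045
E_loss = 11936.5403


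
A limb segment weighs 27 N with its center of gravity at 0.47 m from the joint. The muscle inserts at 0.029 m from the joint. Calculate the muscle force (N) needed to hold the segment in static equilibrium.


F_muscle = W * d_load / d_muscle
F_muscle = 27 * 0.47 / 0.029
Numerator = 12.6900
F_muscle = 437.5862


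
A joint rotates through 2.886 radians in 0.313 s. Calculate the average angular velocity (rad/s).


omega = delta_theta / delta_t
omega = 2.886 / 0.313
omega = 9.2204


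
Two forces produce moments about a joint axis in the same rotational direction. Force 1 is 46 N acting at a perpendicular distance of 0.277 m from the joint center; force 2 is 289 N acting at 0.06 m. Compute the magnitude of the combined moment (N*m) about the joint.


M = F1 * d1 + F2 * d2
M = 46 * 0.277 + 289 * 0.06
M = 12.7420 + 17.3400
M = 30.0820


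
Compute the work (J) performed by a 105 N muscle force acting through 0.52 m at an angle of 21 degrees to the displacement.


W = F * d * cos(theta)
theta = 21 deg = 0.3665 rad
cos(theta) = 0.9336
W = 105 * 0.52 * 0.9336
W = 50.9735


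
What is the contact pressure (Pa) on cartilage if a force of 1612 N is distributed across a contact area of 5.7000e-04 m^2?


P = F / A
P = 1612 / 5.7000e-04
P = 2.8281e+06


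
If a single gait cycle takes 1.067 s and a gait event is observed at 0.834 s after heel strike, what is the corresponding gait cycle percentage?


pct = (event_time / cycle_time) * 100
pct = (0.834 / 1.067) * 100
ratio = 0.7816
pct = 78.1631


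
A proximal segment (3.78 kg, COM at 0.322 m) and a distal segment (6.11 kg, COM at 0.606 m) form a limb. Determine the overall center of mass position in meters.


COM = (m1*x1 + m2*x2) / (m1 + m2)
COM = (3.78*0.322 + 6.11*0.606) / (3.78 + 6.11)
Numerator = 4.9198
Denominator = 9.8900
COM = 0.4975


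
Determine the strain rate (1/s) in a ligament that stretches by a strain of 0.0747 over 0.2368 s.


strain_rate = delta_strain / delta_t
strain_rate = 0.0747 / 0.2368
strain_rate = 0.3155


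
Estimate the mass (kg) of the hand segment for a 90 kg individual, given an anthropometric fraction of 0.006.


m_segment = body_mass * fraction
m_segment = 90 * 0.006
m_segment = 0.5400


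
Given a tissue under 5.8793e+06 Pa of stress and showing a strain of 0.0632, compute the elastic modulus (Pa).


E = stress / strain
E = 5.8793e+06 / 0.0632
E = 9.3027e+07


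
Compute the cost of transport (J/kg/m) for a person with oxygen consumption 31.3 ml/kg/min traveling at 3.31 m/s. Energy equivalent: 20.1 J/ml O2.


Power per kg = VO2 * 20.1 / 60
Power per kg = 31.3 * 20.1 / 60 = 10.4855 W/kg
Cost = power_per_kg / speed
Cost = 10.4855 / 3.31
Cost = 3.1678


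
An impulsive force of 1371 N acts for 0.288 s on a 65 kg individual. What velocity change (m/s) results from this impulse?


J = F * dt = 1371 * 0.288 = 394.8480 N*s
delta_v = J / m
delta_v = 394.8480 / 65
delta_v = 6.0746


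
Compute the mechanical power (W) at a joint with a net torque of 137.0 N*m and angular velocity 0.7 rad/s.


P = M * omega
P = 137.0 * 0.7
P = 95.9000


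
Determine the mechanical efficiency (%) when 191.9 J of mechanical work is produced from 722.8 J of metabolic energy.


eta = (W_mech / E_meta) * 100
eta = (191.9 / 722.8) * 100
ratio = 0.2655
eta = 26.5495


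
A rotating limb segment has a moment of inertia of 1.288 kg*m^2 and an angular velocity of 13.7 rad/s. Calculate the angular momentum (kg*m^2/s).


L = I * omega
L = 1.288 * 13.7
L = 17.6456


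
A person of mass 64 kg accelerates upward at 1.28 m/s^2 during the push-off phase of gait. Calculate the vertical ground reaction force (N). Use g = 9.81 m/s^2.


GRF = m * (g + a)
GRF = 64 * (9.81 + 1.28)
GRF = 64 * 11.0900
GRF = 709.7600


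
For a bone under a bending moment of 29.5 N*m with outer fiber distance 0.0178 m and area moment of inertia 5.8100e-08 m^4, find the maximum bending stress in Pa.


sigma = M * c / I
sigma = 29.5 * 0.0178 / 5.8100e-08
M * c = 0.5251
sigma = 9.0379e+06


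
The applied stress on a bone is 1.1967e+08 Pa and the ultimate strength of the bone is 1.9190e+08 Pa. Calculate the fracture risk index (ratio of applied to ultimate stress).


FRI = applied / ultimate
FRI = 1.1967e+08 / 1.9190e+08
FRI = 0.6236


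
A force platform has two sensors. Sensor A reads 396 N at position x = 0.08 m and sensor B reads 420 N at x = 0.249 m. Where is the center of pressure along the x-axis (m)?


COP_x = (F1*x1 + F2*x2) / (F1 + F2)
COP_x = (396*0.08 + 420*0.249) / (396 + 420)
Numerator = 136.2600
Denominator = 816
COP_x = 0.1670


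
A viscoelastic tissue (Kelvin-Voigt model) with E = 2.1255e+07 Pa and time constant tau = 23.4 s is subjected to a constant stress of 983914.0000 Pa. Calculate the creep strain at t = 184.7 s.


epsilon(t) = (sigma/E) * (1 - exp(-t/tau))
sigma/E = 983914.0000 / 2.1255e+07 = 0.0463
exp(-t/tau) = exp(-184.7 / 23.4) = 3.7329e-04
epsilon = 0.0463 * (1 - 3.7329e-04)
epsilon = 0.0463


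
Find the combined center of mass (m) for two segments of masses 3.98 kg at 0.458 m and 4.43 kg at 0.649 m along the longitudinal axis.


COM = (m1*x1 + m2*x2) / (m1 + m2)
COM = (3.98*0.458 + 4.43*0.649) / (3.98 + 4.43)
Numerator = 4.6979
Denominator = 8.4100
COM = 0.5586


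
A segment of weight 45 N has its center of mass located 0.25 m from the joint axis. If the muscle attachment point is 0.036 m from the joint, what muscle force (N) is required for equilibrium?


F_muscle = W * d_load / d_muscle
F_muscle = 45 * 0.25 / 0.036
Numerator = 11.2500
F_muscle = 312.5000


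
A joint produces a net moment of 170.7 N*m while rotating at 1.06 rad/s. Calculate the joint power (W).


P = M * omega
P = 170.7 * 1.06
P = 180.9420


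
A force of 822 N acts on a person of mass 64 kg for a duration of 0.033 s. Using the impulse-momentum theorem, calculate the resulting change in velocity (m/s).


J = F * dt = 822 * 0.033 = 27.1260 N*s
delta_v = J / m
delta_v = 27.1260 / 64
delta_v = 0.4238


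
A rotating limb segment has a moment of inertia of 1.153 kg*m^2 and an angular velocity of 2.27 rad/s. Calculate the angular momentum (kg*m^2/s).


L = I * omega
L = 1.153 * 2.27
L = 2.6173


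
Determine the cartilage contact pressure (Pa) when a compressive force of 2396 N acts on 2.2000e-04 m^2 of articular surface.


P = F / A
P = 2396 / 2.2000e-04
P = 1.0891e+07


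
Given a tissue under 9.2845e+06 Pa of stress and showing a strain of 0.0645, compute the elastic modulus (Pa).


E = stress / strain
E = 9.2845e+06 / 0.0645
E = 1.4395e+08


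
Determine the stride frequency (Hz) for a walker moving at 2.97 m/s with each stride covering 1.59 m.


f = v / stride_length
f = 2.97 / 1.59
f = 1.8679


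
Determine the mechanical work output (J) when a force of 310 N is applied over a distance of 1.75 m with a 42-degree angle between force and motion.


W = F * d * cos(theta)
theta = 42 deg = 0.7330 rad
cos(theta) = 0.7431
W = 310 * 1.75 * 0.7431
W = 403.1561


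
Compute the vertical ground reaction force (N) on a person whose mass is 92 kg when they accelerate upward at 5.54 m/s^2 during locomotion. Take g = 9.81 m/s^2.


GRF = m * (g + a)
GRF = 92 * (9.81 + 5.54)
GRF = 92 * 15.3500
GRF = 1412.2000


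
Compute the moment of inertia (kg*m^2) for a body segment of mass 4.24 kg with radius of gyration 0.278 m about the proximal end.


I = m * k^2
I = 4.24 * 0.278^2
k^2 = 0.0773
I = 0.3277


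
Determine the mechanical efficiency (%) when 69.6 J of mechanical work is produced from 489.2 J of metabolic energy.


eta = (W_mech / E_meta) * 100
eta = (69.6 / 489.2) * 100
ratio = 0.1423
eta = 14.2273


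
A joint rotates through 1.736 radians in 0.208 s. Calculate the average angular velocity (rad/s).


omega = delta_theta / delta_t
omega = 1.736 / 0.208
omega = 8.3462


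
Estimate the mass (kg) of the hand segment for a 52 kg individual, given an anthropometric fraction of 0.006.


m_segment = body_mass * fraction
m_segment = 52 * 0.006
m_segment = 0.3120


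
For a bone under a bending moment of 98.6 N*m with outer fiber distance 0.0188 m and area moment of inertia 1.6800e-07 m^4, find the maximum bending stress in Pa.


sigma = M * c / I
sigma = 98.6 * 0.0188 / 1.6800e-07
M * c = 1.8537
sigma = 1.1034e+07


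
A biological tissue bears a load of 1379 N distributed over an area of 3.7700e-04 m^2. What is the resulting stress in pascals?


stress = F / A
stress = 1379 / 3.7700e-04
stress = 3.6578e+06


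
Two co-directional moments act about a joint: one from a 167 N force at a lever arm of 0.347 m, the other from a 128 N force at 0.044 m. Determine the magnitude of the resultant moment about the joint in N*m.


M = F1 * d1 + F2 * d2
M = 167 * 0.347 + 128 * 0.044
M = 57.9490 + 5.6320
M = 63.5810


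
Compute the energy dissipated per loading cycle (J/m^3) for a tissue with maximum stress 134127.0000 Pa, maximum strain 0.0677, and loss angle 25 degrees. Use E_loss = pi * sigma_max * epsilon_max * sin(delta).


E_loss = pi * sigma_max * epsilon_max * sin(delta)
delta = 25 deg = 0.4363 rad
sin(delta) = 0.4226
E_loss = pi * 134127.0000 * 0.0677 * 0.4226
E_loss = 12055.9937


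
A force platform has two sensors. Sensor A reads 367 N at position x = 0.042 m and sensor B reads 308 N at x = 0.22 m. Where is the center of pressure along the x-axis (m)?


COP_x = (F1*x1 + F2*x2) / (F1 + F2)
COP_x = (367*0.042 + 308*0.22) / (367 + 308)
Numerator = 83.1740
Denominator = 675
COP_x = 0.1232


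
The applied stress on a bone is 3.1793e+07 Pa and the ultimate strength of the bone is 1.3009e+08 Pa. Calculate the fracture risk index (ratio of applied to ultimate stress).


FRI = applied / ultimate
FRI = 3.1793e+07 / 1.3009e+08
FRI = 0.2444


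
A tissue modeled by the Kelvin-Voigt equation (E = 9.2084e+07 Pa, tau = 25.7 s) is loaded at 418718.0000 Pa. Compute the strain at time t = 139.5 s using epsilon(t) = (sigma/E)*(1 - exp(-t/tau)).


epsilon(t) = (sigma/E) * (1 - exp(-t/tau))
sigma/E = 418718.0000 / 9.2084e+07 = 0.0045
exp(-t/tau) = exp(-139.5 / 25.7) = 0.0044
epsilon = 0.0045 * (1 - 0.0044)
epsilon = 0.0045


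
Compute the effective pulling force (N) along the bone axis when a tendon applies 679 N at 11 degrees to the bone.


F_eff = F_tendon * cos(theta)
theta = 11 deg = 0.1920 rad
cos(theta) = 0.9816
F_eff = 679 * 0.9816
F_eff = 666.5249


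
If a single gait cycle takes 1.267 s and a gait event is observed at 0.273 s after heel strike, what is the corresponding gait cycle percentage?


pct = (event_time / cycle_time) * 100
pct = (0.273 / 1.267) * 100
ratio = 0.2155
pct = 21.5470


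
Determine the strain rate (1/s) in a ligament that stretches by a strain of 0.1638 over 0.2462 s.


strain_rate = delta_strain / delta_t
strain_rate = 0.1638 / 0.2462
strain_rate = 0.6653


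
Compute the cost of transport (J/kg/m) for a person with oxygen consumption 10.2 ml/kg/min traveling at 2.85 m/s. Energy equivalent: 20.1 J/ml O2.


Power per kg = VO2 * 20.1 / 60
Power per kg = 10.2 * 20.1 / 60 = 3.4170 W/kg
Cost = power_per_kg / speed
Cost = 3.4170 / 2.85
Cost = 1.1989


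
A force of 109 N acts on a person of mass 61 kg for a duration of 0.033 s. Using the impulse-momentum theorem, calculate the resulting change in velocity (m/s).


J = F * dt = 109 * 0.033 = 3.5970 N*s
delta_v = J / m
delta_v = 3.5970 / 61
delta_v = 0.0590


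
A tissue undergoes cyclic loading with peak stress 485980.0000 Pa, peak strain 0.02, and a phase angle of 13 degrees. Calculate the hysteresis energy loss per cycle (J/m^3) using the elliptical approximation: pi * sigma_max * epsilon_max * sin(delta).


E_loss = pi * sigma_max * epsilon_max * sin(delta)
delta = 13 deg = 0.2269 rad
sin(delta) = 0.2250
E_loss = pi * 485980.0000 * 0.02 * 0.2250
E_loss = 6868.8858


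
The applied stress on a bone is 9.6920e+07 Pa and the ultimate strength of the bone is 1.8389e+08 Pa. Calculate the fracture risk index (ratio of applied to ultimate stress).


FRI = applied / ultimate
FRI = 9.6920e+07 / 1.8389e+08
FRI = 0.5271


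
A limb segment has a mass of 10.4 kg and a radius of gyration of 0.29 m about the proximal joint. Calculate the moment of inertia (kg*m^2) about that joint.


I = m * k^2
I = 10.4 * 0.29^2
k^2 = 0.0841
I = 0.8746


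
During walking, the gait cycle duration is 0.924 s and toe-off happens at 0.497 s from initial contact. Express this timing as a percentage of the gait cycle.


pct = (event_time / cycle_time) * 100
pct = (0.497 / 0.924) * 100
ratio = 0.5379
pct = 53.7879


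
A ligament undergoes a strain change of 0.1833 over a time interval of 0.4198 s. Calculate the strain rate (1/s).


strain_rate = delta_strain / delta_t
strain_rate = 0.1833 / 0.4198
strain_rate = 0.4366


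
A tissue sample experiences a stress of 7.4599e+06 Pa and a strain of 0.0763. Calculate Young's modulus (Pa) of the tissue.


E = stress / strain
E = 7.4599e+06 / 0.0763
E = 9.7771e+07


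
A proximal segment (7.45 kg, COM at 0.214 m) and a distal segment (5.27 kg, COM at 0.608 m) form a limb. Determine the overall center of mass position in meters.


COM = (m1*x1 + m2*x2) / (m1 + m2)
COM = (7.45*0.214 + 5.27*0.608) / (7.45 + 5.27)
Numerator = 4.7985
Denominator = 12.7200
COM = 0.3772


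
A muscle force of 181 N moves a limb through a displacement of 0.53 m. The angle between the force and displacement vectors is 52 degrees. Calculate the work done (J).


W = F * d * cos(theta)
theta = 52 deg = 0.9076 rad
cos(theta) = 0.6157
W = 181 * 0.53 * 0.6157
W = 59.0604


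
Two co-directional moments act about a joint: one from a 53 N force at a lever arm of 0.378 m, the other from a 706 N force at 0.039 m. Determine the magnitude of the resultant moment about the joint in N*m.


M = F1 * d1 + F2 * d2
M = 53 * 0.378 + 706 * 0.039
M = 20.0340 + 27.5340
M = 47.5680


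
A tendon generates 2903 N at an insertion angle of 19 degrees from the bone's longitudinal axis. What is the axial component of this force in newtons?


F_eff = F_tendon * cos(theta)
theta = 19 deg = 0.3316 rad
cos(theta) = 0.9455
F_eff = 2903 * 0.9455
F_eff = 2744.8404


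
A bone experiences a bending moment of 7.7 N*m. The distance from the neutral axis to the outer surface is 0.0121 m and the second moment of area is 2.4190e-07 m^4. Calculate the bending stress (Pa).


sigma = M * c / I
sigma = 7.7 * 0.0121 / 2.4190e-07
M * c = 0.0932
sigma = 385159.1567


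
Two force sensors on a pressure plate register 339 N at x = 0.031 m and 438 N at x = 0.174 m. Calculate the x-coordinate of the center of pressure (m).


COP_x = (F1*x1 + F2*x2) / (F1 + F2)
COP_x = (339*0.031 + 438*0.174) / (339 + 438)
Numerator = 86.7210
Denominator = 777
COP_x = 0.1116


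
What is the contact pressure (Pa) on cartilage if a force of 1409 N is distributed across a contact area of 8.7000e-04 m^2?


P = F / A
P = 1409 / 8.7000e-04
P = 1.6195e+06


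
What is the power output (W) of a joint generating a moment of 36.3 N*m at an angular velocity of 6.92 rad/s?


P = M * omega
P = 36.3 * 6.92
P = 251.1960


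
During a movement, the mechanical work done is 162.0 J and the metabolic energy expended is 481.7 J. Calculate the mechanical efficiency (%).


eta = (W_mech / E_meta) * 100
eta = (162.0 / 481.7) * 100
ratio = 0.3363
eta = 33.6309


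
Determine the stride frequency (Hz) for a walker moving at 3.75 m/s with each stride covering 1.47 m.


f = v / stride_length
f = 3.75 / 1.47
f = 2.5510


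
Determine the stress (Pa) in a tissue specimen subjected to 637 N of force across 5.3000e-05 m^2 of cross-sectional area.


stress = F / A
stress = 637 / 5.3000e-05
stress = 1.2019e+07


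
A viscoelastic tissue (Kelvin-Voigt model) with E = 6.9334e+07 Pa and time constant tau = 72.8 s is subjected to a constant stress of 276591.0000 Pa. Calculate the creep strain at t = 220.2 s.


epsilon(t) = (sigma/E) * (1 - exp(-t/tau))
sigma/E = 276591.0000 / 6.9334e+07 = 0.0040
exp(-t/tau) = exp(-220.2 / 72.8) = 0.0486
epsilon = 0.0040 * (1 - 0.0486)
epsilon = 0.0038


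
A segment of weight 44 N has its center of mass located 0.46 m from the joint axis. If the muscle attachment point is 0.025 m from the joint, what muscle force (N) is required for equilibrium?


F_muscle = W * d_load / d_muscle
F_muscle = 44 * 0.46 / 0.025
Numerator = 20.2400
F_muscle = 809.6000


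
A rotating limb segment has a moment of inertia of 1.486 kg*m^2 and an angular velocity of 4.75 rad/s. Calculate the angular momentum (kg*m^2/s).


L = I * omega
L = 1.486 * 4.75
L = 7.0585


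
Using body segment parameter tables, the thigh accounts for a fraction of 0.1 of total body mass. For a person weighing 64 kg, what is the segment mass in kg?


m_segment = body_mass * fraction
m_segment = 64 * 0.1
m_segment = 6.4000


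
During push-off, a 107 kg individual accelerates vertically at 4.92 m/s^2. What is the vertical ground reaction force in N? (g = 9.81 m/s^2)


GRF = m * (g + a)
GRF = 107 * (9.81 + 4.92)
GRF = 107 * 14.7300
GRF = 1576.1100


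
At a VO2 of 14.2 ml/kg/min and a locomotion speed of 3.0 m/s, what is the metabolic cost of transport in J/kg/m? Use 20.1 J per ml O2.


Power per kg = VO2 * 20.1 / 60
Power per kg = 14.2 * 20.1 / 60 = 4.7570 W/kg
Cost = power_per_kg / speed
Cost = 4.7570 / 3.0
Cost = 1.5857


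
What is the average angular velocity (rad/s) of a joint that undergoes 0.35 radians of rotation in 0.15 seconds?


omega = delta_theta / delta_t
omega = 0.35 / 0.15
omega = 2.3333


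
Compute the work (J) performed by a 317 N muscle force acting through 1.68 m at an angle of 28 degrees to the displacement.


W = F * d * cos(theta)
theta = 28 deg = 0.4887 rad
cos(theta) = 0.8829
W = 317 * 1.68 * 0.8829
W = 470.2226


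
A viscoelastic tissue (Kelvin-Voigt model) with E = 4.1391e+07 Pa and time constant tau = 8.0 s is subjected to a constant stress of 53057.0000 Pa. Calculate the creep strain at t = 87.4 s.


epsilon(t) = (sigma/E) * (1 - exp(-t/tau))
sigma/E = 53057.0000 / 4.1391e+07 = 0.0013
exp(-t/tau) = exp(-87.4 / 8.0) = 1.8002e-05
epsilon = 0.0013 * (1 - 1.8002e-05)
epsilon = 0.0013


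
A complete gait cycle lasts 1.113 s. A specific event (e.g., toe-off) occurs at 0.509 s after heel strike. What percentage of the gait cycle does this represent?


pct = (event_time / cycle_time) * 100
pct = (0.509 / 1.113) * 100
ratio = 0.4573
pct = 45.7323


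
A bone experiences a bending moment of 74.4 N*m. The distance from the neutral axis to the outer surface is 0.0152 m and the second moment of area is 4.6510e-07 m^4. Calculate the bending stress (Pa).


sigma = M * c / I
sigma = 74.4 * 0.0152 / 4.6510e-07
M * c = 1.1309
sigma = 2.4315e+06


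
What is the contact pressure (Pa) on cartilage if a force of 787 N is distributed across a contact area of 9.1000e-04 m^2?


P = F / A
P = 787 / 9.1000e-04
P = 864835.1648


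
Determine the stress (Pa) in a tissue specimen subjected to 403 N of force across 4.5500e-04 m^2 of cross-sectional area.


stress = F / A
stress = 403 / 4.5500e-04
stress = 885714.2857


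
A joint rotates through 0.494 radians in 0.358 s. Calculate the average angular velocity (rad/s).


omega = delta_theta / delta_t
omega = 0.494 / 0.358
omega = 1.3799


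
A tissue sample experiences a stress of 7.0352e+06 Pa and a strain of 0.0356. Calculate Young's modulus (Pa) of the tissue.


E = stress / strain
E = 7.0352e+06 / 0.0356
E = 1.9762e+08


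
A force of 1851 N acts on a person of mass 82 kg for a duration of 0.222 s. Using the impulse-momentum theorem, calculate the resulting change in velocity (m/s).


J = F * dt = 1851 * 0.222 = 410.9220 N*s
delta_v = J / m
delta_v = 410.9220 / 82
delta_v = 5.0112


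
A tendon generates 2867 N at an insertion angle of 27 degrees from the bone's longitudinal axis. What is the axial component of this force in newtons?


F_eff = F_tendon * cos(theta)
theta = 27 deg = 0.4712 rad
cos(theta) = 0.8910
F_eff = 2867 * 0.8910
F_eff = 2554.5157


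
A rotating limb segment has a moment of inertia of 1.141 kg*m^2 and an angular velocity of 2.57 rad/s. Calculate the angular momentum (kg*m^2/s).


L = I * omega
L = 1.141 * 2.57
L = 2.9324


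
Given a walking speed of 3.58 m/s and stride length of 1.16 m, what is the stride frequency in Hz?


f = v / stride_length
f = 3.58 / 1.16
f = 3.0862


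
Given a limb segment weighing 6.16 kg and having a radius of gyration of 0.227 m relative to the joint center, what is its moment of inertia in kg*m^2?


I = m * k^2
I = 6.16 * 0.227^2
k^2 = 0.0515
I = 0.3174


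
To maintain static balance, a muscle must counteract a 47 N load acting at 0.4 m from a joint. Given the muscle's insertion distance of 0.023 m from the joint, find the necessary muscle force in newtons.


F_muscle = W * d_load / d_muscle
F_muscle = 47 * 0.4 / 0.023
Numerator = 18.8000
F_muscle = 817.3913


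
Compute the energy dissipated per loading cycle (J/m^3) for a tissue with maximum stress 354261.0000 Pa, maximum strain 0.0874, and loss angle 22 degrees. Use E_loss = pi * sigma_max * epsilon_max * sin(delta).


E_loss = pi * sigma_max * epsilon_max * sin(delta)
delta = 22 deg = 0.3840 rad
sin(delta) = 0.3746
E_loss = pi * 354261.0000 * 0.0874 * 0.3746
E_loss = 36438.4644


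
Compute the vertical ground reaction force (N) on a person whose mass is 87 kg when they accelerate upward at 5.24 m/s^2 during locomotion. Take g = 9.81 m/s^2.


GRF = m * (g + a)
GRF = 87 * (9.81 + 5.24)
GRF = 87 * 15.0500
GRF = 1309.3500


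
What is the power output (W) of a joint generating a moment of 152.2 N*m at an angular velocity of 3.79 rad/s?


P = M * omega
P = 152.2 * 3.79
P = 576.8380


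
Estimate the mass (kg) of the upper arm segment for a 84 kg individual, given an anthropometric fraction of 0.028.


m_segment = body_mass * fraction
m_segment = 84 * 0.028
m_segment = 2.3520


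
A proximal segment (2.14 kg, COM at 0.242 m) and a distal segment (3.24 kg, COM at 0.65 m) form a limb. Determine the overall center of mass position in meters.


COM = (m1*x1 + m2*x2) / (m1 + m2)
COM = (2.14*0.242 + 3.24*0.65) / (2.14 + 3.24)
Numerator = 2.6239
Denominator = 5.3800
COM = 0.4877


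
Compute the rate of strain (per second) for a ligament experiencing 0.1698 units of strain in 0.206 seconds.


strain_rate = delta_strain / delta_t
strain_rate = 0.1698 / 0.206
strain_rate = 0.8243


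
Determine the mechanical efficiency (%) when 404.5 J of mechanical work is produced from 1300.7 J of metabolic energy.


eta = (W_mech / E_meta) * 100
eta = (404.5 / 1300.7) * 100
ratio = 0.3110
eta = 31.0986


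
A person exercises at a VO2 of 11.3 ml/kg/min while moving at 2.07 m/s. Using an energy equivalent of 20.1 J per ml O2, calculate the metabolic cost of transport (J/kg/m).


Power per kg = VO2 * 20.1 / 60
Power per kg = 11.3 * 20.1 / 60 = 3.7855 W/kg
Cost = power_per_kg / speed
Cost = 3.7855 / 2.07
Cost = 1.8287


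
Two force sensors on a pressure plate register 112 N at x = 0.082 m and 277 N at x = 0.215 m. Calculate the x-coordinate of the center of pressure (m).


COP_x = (F1*x1 + F2*x2) / (F1 + F2)
COP_x = (112*0.082 + 277*0.215) / (112 + 277)
Numerator = 68.7390
Denominator = 389
COP_x = 0.1767


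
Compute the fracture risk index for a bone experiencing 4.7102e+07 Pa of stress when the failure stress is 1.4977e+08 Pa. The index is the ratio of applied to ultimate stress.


FRI = applied / ultimate
FRI = 4.7102e+07 / 1.4977e+08
FRI = 0.3145


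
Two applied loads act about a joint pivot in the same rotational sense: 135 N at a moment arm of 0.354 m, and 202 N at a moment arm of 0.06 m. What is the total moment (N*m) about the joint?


M = F1 * d1 + F2 * d2
M = 135 * 0.354 + 202 * 0.06
M = 47.7900 + 12.1200
M = 59.9100


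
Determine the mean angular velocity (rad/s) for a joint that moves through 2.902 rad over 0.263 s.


omega = delta_theta / delta_t
omega = 2.902 / 0.263
omega = 11.0342


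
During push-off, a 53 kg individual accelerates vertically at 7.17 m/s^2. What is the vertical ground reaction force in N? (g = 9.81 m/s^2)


GRF = m * (g + a)
GRF = 53 * (9.81 + 7.17)
GRF = 53 * 16.9800
GRF = 899.9400


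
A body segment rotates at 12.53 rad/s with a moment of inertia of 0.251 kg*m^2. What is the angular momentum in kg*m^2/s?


L = I * omega
L = 0.251 * 12.53
L = 3.1450


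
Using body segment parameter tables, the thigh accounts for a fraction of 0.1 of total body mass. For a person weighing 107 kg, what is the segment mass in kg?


m_segment = body_mass * fraction
m_segment = 107 * 0.1
m_segment = 10.7000


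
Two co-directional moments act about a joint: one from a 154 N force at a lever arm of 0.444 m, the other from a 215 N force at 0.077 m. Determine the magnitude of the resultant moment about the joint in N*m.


M = F1 * d1 + F2 * d2
M = 154 * 0.444 + 215 * 0.077
M = 68.3760 + 16.5550
M = 84.9310


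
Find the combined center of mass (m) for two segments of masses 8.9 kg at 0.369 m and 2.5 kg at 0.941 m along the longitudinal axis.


COM = (m1*x1 + m2*x2) / (m1 + m2)
COM = (8.9*0.369 + 2.5*0.941) / (8.9 + 2.5)
Numerator = 5.6366
Denominator = 11.4000
COM = 0.4944


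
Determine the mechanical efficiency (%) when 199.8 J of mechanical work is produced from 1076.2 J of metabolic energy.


eta = (W_mech / E_meta) * 100
eta = (199.8 / 1076.2) * 100
ratio = 0.1857
eta = 18.5653


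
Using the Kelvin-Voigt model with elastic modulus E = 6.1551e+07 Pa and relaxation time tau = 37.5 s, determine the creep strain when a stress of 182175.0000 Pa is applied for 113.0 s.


epsilon(t) = (sigma/E) * (1 - exp(-t/tau))
sigma/E = 182175.0000 / 6.1551e+07 = 0.0030
exp(-t/tau) = exp(-113.0 / 37.5) = 0.0491
epsilon = 0.0030 * (1 - 0.0491)
epsilon = 0.0028


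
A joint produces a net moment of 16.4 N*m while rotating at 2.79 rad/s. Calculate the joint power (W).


P = M * omega
P = 16.4 * 2.79
P = 45.7560


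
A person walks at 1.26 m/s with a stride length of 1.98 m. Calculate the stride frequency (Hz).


f = v / stride_length
f = 1.26 / 1.98
f = 0.6364


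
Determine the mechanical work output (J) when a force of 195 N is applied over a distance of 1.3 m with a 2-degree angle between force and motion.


W = F * d * cos(theta)
theta = 2 deg = 0.0349 rad
cos(theta) = 0.9994
W = 195 * 1.3 * 0.9994
W = 253.3456


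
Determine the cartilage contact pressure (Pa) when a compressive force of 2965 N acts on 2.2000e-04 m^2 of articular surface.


P = F / A
P = 2965 / 2.2000e-04
P = 1.3477e+07


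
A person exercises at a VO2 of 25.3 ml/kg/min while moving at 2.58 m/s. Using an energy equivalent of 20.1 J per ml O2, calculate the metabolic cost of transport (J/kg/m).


Power per kg = VO2 * 20.1 / 60
Power per kg = 25.3 * 20.1 / 60 = 8.4755 W/kg
Cost = power_per_kg / speed
Cost = 8.4755 / 2.58
Cost = 3.2851


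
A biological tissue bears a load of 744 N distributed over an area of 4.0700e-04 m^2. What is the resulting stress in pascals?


stress = F / A
stress = 744 / 4.0700e-04
stress = 1.8280e+06
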